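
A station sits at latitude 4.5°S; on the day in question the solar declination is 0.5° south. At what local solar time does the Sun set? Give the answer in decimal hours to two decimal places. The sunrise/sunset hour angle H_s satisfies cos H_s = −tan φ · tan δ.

18.00 h

The sunset hour angle satisfies cos H_s = −tan φ tan δ = -0.0007, giving H_s = 90.04°.
Sunset is at 12 + H_s/15 = 12 + 6.003 = 18.003 h local solar time.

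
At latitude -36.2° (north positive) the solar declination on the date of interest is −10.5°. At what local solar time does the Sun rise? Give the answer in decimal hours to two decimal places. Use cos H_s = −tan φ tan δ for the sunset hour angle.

5.48 h

−tan φ tan δ = −(-0.7319)(-0.1853) = -0.1356; H_s = arccos(-0.1356) = 97.79°.
Sunrise is at 12 − H_s/15 = 12 − 6.519 = 5.481 h local solar time.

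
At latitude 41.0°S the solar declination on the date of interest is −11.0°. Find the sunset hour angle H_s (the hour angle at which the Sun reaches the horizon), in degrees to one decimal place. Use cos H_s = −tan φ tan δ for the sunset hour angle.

cos H_s = −tan(-41.0°) · tan(-11.0°) = -0.1690, so H_s = arccos(-0.1690) = 99.73°.

99.7°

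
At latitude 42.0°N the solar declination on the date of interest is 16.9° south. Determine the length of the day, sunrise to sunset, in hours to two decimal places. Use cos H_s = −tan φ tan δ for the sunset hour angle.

9.88 hours

The sunset hour angle satisfies cos H_s = −tan φ tan δ = 0.2736, giving H_s = 74.12°.
Day length = 2 H_s / 15° h⁻¹ = 148.24° / 15 = 9.883 h.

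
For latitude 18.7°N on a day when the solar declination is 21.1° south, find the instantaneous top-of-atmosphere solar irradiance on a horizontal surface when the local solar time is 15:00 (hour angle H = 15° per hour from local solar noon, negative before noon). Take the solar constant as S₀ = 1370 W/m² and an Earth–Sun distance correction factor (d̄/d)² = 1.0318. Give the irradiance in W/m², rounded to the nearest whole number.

720 W/m²

Hour angle H = 15° × (15 − 12) = 45.00°.
cos θ_z = sin φ sin δ + cos φ cos δ cos H = (0.3206)(-0.3600) + (0.9472)(0.9330)(0.7071) = 0.5095.
Top-of-atmosphere irradiance = S₀ (d̄/d)² cos θ_z = 1370 × 1.0318 × 0.5095 = 720.21 W/m².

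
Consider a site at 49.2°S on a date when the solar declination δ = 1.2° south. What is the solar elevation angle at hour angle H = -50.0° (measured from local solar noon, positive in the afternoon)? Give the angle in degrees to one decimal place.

25.8°

cos θ_z = sin(-49.2°) sin(-1.2°) + cos(-49.2°) cos(-1.2°) cos(-50.00°) = 0.0159 + 0.4199 = 0.4358.
θ_z = arccos(0.4358) = 64.16°, so the elevation is 90° − 64.16° = 25.84°.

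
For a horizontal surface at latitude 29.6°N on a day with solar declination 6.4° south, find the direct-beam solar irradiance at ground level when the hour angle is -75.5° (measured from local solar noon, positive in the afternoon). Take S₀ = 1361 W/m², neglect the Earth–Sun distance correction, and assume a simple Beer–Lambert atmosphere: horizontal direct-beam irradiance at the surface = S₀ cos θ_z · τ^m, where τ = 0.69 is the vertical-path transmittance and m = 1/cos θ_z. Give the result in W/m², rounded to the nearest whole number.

22 W/m²

With φ = 29.6°, δ = -6.4°, H = -75.50°: sin φ sin δ = -0.0551, cos φ cos δ cos H = 0.2163, so cos θ_z = 0.1612.
Air mass m = 1/cos θ_z = 1/0.1612 = 6.203; τ^m = 0.69^6.203 = 0.1001.
Surface direct beam = 1361 × 0.1612 × 0.1001 = 21.96 W/m².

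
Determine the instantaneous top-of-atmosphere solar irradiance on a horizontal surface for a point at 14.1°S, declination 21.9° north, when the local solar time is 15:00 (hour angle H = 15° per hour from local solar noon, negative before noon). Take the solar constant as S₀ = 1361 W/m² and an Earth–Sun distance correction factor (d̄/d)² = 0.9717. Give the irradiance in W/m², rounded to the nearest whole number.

Hour angle H = 15° × (15 − 12) = 45.00°.
With φ = -14.1°, δ = 21.9°, H = 45.00°: sin φ sin δ = -0.0909, cos φ cos δ cos H = 0.6363, so cos θ_z = 0.5454.
Top-of-atmosphere irradiance = S₀ (d̄/d)² cos θ_z = 1361 × 0.9717 × 0.5454 = 721.28 W/m².

721 W/m²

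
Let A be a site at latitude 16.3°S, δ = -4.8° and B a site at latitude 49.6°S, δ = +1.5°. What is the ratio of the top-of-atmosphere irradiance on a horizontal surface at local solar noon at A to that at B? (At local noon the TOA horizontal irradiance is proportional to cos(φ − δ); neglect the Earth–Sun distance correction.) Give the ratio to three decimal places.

A: cos θ_z = cos(-16.3° − (-4.8°)) = 0.9799.
B: cos θ_z = cos(-49.6° − (1.5°)) = 0.6280.
Ratio A/B = 0.9799 / 0.6280 = 1.5604.

1.560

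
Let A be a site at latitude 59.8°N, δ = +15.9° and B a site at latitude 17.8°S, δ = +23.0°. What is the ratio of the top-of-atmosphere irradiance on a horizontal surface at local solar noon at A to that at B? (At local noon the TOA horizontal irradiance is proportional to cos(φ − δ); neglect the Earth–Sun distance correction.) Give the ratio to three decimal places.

0.952

A: cos θ_z = cos(59.8° − (15.9°)) = 0.7206.
B: cos θ_z = cos(-17.8° − (23.0°)) = 0.7570.
Ratio A/B = 0.7206 / 0.7570 = 0.9519.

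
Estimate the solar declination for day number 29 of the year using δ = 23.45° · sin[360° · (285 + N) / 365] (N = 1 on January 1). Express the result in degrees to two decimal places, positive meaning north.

-18.04°

360 × (285 + 29) / 365 = 309.699°; sin(309.699°) = -0.7694.
δ = 23.45 × -0.7694 = -18.042° ≈ -18.04°.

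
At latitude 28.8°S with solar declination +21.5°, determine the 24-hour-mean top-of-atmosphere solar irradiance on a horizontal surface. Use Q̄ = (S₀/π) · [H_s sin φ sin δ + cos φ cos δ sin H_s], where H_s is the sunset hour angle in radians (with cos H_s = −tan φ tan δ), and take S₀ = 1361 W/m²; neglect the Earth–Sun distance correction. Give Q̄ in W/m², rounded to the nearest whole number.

241 W/m²

−tan φ tan δ = −(-0.5498)(0.3939) = 0.2166; H_s = arccos(0.2166) = 77.49°. In radians, H_s = 1.3525.
H_s sin φ sin δ = 1.3525 × -0.4818 × 0.3665 = -0.2388.
cos φ cos δ sin H_s = 0.8763 × 0.9304 × 0.9763 = 0.7960.
Q̄ = (1361/π) × (-0.2388 + 0.7960) = 433.22 × 0.5572 = 241.39 W/m².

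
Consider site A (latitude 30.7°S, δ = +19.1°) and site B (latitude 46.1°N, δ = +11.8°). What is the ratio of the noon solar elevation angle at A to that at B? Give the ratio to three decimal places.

0.722

A: 90° − |-30.7 − (19.1)| = 40.20°.
B: 90° − |46.1 − (11.8)| = 55.70°.
Ratio A/B = 40.2000 / 55.7000 = 0.7217.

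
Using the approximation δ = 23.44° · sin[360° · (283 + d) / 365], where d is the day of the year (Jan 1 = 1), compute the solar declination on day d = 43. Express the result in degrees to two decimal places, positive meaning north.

-14.58°

360 × (283 + 43) / 365 = 321.534°; sin(321.534°) = -0.6221.
δ = 23.44 × -0.6221 = -14.582° ≈ -14.58°.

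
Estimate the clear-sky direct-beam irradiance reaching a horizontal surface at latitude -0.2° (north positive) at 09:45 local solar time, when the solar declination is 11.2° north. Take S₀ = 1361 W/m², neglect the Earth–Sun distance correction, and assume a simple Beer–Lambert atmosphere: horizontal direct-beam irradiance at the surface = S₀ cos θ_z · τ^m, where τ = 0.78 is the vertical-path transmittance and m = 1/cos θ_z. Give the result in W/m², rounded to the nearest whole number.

818 W/m²

Hour angle H = 15° × (9.75 − 12) = -33.75°.
With φ = -0.2°, δ = 11.2°, H = -33.75°: sin φ sin δ = -0.0007, cos φ cos δ cos H = 0.8156, so cos θ_z = 0.8149.
Air mass m = 1/cos θ_z = 1/0.8149 = 1.227; τ^m = 0.78^1.227 = 0.7372.
Surface direct beam = 1361 × 0.8149 × 0.7372 = 817.61 W/m².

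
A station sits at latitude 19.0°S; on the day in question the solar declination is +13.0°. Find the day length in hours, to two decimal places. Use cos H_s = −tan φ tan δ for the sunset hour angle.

11.39 hours

cos H_s = −tan(-19.0°) · tan(13.0°) = 0.0795, so H_s = arccos(0.0795) = 85.44°.
Day length = 2 H_s / 15° h⁻¹ = 170.88° / 15 = 11.392 h.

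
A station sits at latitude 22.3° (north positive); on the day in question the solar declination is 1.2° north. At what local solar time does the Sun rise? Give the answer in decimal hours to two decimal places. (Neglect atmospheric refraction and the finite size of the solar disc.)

The sunset hour angle satisfies cos H_s = −tan φ tan δ = -0.0086, giving H_s = 90.49°.
Sunrise is at 12 − H_s/15 = 12 − 6.033 = 5.967 h local solar time.

5.97 h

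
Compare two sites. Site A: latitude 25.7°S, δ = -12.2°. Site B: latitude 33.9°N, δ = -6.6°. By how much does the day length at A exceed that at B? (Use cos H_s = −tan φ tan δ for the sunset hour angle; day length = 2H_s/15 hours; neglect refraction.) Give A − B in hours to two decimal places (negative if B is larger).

+1.39 h

A: H_s = arccos(−tan -25.7° · tan -12.2°) = 95.97°, so 2H_s/15 = 12.7960 h.
B: H_s = arccos(−tan 33.9° · tan -6.6°) = 85.54°, so 2H_s/15 = 11.4053 h.
A − B = 12.7960 − 11.4053 = 1.3907 h.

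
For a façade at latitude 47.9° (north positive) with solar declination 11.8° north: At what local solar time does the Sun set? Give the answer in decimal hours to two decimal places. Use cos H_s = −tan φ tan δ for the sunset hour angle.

18.89 h

The sunset hour angle satisfies cos H_s = −tan φ tan δ = -0.2312, giving H_s = 103.37°.
Sunset is at 12 + H_s/15 = 12 + 6.891 = 18.891 h local solar time.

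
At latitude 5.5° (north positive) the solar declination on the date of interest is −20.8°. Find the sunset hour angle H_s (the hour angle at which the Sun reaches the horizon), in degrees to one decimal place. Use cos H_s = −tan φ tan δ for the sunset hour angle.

87.9°

The sunset hour angle satisfies cos H_s = −tan φ tan δ = 0.0366, giving H_s = 87.90°.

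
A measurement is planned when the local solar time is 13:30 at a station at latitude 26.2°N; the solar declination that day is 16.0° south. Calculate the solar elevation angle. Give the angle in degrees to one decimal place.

42.5°

Hour angle H = 15° × (13.5 − 12) = 22.50°.
cos θ_z = sin φ sin δ + cos φ cos δ cos H = (0.4415)(-0.2756) + (0.8973)(0.9613)(0.9239) = 0.6753.
θ_z = arccos(0.6753) = 47.52°, so the elevation is 90° − 47.52° = 42.48°.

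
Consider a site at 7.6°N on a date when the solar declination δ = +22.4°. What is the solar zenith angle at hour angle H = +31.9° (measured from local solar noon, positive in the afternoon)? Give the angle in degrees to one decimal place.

34.1°

With φ = 7.6°, δ = 22.4°, H = 31.90°: sin φ sin δ = 0.0504, cos φ cos δ cos H = 0.7780, so cos θ_z = 0.8284.
θ_z = arccos(0.8284) = 34.07°.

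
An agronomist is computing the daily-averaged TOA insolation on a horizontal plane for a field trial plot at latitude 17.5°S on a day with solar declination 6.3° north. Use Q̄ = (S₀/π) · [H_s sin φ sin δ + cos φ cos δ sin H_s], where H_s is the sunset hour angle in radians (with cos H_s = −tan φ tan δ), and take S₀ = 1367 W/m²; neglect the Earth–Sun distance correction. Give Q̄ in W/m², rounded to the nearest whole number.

390 W/m²

cos H_s = −tan(-17.5°) · tan(6.3°) = 0.0348, so H_s = arccos(0.0348) = 88.01°. In radians, H_s = 1.5361.
H_s sin φ sin δ = 1.5361 × -0.3007 × 0.1097 = -0.0507.
cos φ cos δ sin H_s = 0.9537 × 0.9940 × 0.9994 = 0.9474.
Q̄ = (1367/π) × (-0.0507 + 0.9474) = 435.13 × 0.8967 = 390.18 W/m².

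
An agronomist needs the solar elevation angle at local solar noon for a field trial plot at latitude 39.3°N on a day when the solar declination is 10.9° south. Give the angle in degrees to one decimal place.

At local solar noon the hour angle is zero, so the elevation is 90° − |φ − δ| = 90° − |39.3° − (-10.9°)| = 90° − 50.2° = 39.8°.

39.8°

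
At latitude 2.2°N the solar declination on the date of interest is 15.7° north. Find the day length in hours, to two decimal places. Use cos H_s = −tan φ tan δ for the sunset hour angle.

12.08 hours

−tan φ tan δ = −(0.0384)(0.2811) = -0.0108; H_s = arccos(-0.0108) = 90.62°.
Day length = 2 H_s / 15° h⁻¹ = 181.24° / 15 = 12.083 h.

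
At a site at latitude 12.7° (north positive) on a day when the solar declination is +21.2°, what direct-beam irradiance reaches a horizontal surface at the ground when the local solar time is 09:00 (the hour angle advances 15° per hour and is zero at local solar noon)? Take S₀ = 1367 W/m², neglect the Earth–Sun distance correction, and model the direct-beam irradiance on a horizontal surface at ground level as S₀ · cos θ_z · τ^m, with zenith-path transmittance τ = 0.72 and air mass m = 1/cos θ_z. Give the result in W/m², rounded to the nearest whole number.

Hour angle H = 15° × (9 − 12) = -45.00°.
cos θ_z = sin φ sin δ + cos φ cos δ cos H = (0.2198)(0.3616) + (0.9755)(0.9323)(0.7071) = 0.7226.
Air mass m = 1/cos θ_z = 1/0.7226 = 1.384; τ^m = 0.72^1.384 = 0.6347.
Surface direct beam = 1367 × 0.7226 × 0.6347 = 626.95 W/m².

627 W/m²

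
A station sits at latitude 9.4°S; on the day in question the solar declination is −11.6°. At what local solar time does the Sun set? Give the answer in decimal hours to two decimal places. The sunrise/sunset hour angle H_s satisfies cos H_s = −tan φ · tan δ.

18.13 h

cos H_s = −tan(-9.4°) · tan(-11.6°) = -0.0340, so H_s = arccos(-0.0340) = 91.95°.
Sunset is at 12 + H_s/15 = 12 + 6.130 = 18.130 h local solar time.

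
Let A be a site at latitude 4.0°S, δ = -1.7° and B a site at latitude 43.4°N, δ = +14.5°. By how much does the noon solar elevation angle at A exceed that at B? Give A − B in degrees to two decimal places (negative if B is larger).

+26.60°

A: 90° − |-4.0 − (-1.7)| = 87.70°.
B: 90° − |43.4 − (14.5)| = 61.10°.
A − B = 87.70 − 61.10 = 26.60°.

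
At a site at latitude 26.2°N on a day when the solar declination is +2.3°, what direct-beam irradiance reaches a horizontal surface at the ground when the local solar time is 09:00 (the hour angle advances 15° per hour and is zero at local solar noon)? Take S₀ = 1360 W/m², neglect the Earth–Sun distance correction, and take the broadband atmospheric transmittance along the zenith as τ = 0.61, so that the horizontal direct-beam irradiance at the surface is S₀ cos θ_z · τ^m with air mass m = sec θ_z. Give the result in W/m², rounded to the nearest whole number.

415 W/m²

Hour angle H = 15° × (9 − 12) = -45.00°.
cos θ_z = sin φ sin δ + cos φ cos δ cos H = (0.4415)(0.0401) + (0.8973)(0.9992)(0.7071) = 0.6517.
Air mass m = 1/cos θ_z = 1/0.6517 = 1.534; τ^m = 0.61^1.534 = 0.4685.
Surface direct beam = 1360 × 0.6517 × 0.4685 = 415.24 W/m².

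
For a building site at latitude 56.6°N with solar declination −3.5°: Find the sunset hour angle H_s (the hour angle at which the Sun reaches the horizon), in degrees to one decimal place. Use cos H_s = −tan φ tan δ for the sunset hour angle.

84.7°

−tan φ tan δ = −(1.5166)(-0.0612) = 0.0928; H_s = arccos(0.0928) = 84.68°.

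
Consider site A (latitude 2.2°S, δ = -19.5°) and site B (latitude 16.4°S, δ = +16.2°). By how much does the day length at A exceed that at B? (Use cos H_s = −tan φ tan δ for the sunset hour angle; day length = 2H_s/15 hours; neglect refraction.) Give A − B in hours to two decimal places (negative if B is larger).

+0.76 h

A: H_s = arccos(−tan -2.2° · tan -19.5°) = 90.78°, so 2H_s/15 = 12.1040 h.
B: H_s = arccos(−tan -16.4° · tan 16.2°) = 85.09°, so 2H_s/15 = 11.3453 h.
A − B = 12.1040 − 11.3453 = 0.7587 h.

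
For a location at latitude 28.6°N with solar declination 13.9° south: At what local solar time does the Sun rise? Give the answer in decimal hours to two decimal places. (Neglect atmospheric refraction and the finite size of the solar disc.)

6.52 h

cos H_s = −tan(28.6°) · tan(-13.9°) = 0.1349, so H_s = arccos(0.1349) = 82.25°.
Sunrise is at 12 − H_s/15 = 12 − 5.483 = 6.517 h local solar time.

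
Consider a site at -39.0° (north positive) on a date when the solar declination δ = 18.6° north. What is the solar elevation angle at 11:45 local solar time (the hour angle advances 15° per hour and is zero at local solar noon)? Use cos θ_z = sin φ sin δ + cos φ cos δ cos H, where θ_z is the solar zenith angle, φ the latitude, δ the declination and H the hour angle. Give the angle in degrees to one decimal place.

Hour angle H = 15° × (11.75 − 12) = -3.75°.
cos θ_z = sin(-39.0°) sin(18.6°) + cos(-39.0°) cos(18.6°) cos(-3.75°) = -0.2007 + 0.7350 = 0.5343.
θ_z = arccos(0.5343) = 57.70°, so the elevation is 90° − 57.70° = 32.30°.

32.3°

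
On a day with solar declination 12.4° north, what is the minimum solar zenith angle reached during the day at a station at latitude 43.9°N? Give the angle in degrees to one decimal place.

At local solar noon the hour angle is zero, so the zenith angle is |φ − δ| = |43.9° − (12.4°)| = 31.5°.

31.5°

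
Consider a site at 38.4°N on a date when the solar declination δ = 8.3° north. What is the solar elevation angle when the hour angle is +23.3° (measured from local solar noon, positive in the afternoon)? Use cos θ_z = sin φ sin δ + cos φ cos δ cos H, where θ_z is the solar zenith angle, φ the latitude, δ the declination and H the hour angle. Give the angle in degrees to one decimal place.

53.3°

With φ = 38.4°, δ = 8.3°, H = 23.30°: sin φ sin δ = 0.0897, cos φ cos δ cos H = 0.7122, so cos θ_z = 0.8019.
θ_z = arccos(0.8019) = 36.69°, so the elevation is 90° − 36.69° = 53.31°.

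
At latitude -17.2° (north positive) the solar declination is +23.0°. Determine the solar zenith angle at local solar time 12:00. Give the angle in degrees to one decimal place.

Hour angle H = 15° × (12 − 12) = 0.00°.
cos θ_z = sin φ sin δ + cos φ cos δ cos H = (-0.2957)(0.3907) + (0.9553)(0.9205)(1.0000) = 0.7638.
θ_z = arccos(0.7638) = 40.20°.

40.2°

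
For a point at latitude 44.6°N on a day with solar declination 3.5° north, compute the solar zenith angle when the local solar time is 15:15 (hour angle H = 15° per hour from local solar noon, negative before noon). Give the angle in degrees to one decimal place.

59.2°

Hour angle H = 15° × (15.25 − 12) = 48.75°.
cos θ_z = sin(44.6°) sin(3.5°) + cos(44.6°) cos(3.5°) cos(48.75°) = 0.0429 + 0.4686 = 0.5115.
θ_z = arccos(0.5115) = 59.24°.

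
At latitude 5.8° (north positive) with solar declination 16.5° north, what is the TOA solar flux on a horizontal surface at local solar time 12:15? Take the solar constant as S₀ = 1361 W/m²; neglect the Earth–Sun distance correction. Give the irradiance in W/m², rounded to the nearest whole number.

Hour angle H = 15° × (12.25 − 12) = 3.75°.
With φ = 5.8°, δ = 16.5°, H = 3.75°: sin φ sin δ = 0.0287, cos φ cos δ cos H = 0.9519, so cos θ_z = 0.9806.
Top-of-atmosphere irradiance = S₀ cos θ_z = 1361 × 0.9806 = 1334.60 W/m².

1335 W/m²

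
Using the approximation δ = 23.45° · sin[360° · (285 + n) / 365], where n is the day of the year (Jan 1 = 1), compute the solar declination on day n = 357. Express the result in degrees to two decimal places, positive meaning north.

-23.41°

360 × (285 + 357) / 365 = 633.205°; sin(633.205°) = -0.9984.
δ = 23.45 × -0.9984 = -23.412° ≈ -23.41°.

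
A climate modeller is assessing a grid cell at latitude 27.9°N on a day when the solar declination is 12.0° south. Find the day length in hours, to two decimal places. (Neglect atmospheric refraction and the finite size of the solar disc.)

−tan φ tan δ = −(0.5295)(-0.2126) = 0.1126; H_s = arccos(0.1126) = 83.53°.
Day length = 2 H_s / 15° h⁻¹ = 167.06° / 15 = 11.137 h.

11.14 hours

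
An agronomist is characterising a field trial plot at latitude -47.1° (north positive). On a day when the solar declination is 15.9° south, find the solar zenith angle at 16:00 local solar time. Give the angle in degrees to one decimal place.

58.1°

Hour angle H = 15° × (16 − 12) = 60.00°.
With φ = -47.1°, δ = -15.9°, H = 60.00°: sin φ sin δ = 0.2007, cos φ cos δ cos H = 0.3273, so cos θ_z = 0.5280.
θ_z = arccos(0.5280) = 58.13°.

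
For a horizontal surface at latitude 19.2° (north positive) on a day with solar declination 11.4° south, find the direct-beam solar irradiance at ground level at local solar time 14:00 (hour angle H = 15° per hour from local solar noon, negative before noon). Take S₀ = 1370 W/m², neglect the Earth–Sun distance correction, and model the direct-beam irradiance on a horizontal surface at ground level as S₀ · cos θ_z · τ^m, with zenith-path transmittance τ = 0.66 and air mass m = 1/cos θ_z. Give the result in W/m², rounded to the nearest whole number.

574 W/m²

Hour angle H = 15° × (14 − 12) = 30.00°.
With φ = 19.2°, δ = -11.4°, H = 30.00°: sin φ sin δ = -0.0650, cos φ cos δ cos H = 0.8017, so cos θ_z = 0.7367.
Air mass m = 1/cos θ_z = 1/0.7367 = 1.357; τ^m = 0.66^1.357 = 0.5690.
Surface direct beam = 1370 × 0.7367 × 0.5690 = 574.28 W/m².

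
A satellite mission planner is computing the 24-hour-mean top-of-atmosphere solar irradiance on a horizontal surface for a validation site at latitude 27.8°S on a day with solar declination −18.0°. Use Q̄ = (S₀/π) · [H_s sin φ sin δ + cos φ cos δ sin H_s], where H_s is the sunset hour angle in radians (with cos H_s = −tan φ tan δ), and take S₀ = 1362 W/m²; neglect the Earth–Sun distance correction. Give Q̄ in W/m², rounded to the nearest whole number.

cos H_s = −tan(-27.8°) · tan(-18.0°) = -0.1713, so H_s = arccos(-0.1713) = 99.86°. In radians, H_s = 1.7429.
H_s sin φ sin δ = 1.7429 × -0.4664 × -0.3090 = 0.2512.
cos φ cos δ sin H_s = 0.8846 × 0.9511 × 0.9852 = 0.8289.
Q̄ = (1362/π) × (0.2512 + 0.8289) = 433.54 × 1.0801 = 468.27 W/m².

468 W/m²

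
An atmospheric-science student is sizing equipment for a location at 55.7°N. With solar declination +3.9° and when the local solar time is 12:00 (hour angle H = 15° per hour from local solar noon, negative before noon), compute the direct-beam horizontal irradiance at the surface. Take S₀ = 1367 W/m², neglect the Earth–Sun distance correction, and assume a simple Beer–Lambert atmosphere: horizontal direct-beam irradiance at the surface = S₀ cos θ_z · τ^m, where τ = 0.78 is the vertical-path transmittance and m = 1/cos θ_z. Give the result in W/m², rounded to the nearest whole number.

566 W/m²

Hour angle H = 15° × (12 − 12) = 0.00°.
cos θ_z = sin φ sin δ + cos φ cos δ cos H = (0.8261)(0.0680) + (0.5635)(0.9977)(1.0000) = 0.6184.
Air mass m = 1/cos θ_z = 1/0.6184 = 1.617; τ^m = 0.78^1.617 = 0.6691.
Surface direct beam = 1367 × 0.6184 × 0.6691 = 565.63 W/m².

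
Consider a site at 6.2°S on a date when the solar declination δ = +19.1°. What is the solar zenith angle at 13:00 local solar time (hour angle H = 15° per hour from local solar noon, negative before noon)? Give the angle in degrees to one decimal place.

Hour angle H = 15° × (13 − 12) = 15.00°.
With φ = -6.2°, δ = 19.1°, H = 15.00°: sin φ sin δ = -0.0353, cos φ cos δ cos H = 0.9074, so cos θ_z = 0.8721.
θ_z = arccos(0.8721) = 29.30°.

29.3°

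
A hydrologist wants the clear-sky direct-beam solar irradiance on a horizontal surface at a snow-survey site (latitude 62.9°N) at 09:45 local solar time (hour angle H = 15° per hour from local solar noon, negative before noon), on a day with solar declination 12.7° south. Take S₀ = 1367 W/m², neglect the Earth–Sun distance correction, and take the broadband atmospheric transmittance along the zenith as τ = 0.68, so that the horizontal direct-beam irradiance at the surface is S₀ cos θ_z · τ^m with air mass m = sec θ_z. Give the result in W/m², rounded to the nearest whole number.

26 W/m²

Hour angle H = 15° × (9.75 − 12) = -33.75°.
cos θ_z = sin φ sin δ + cos φ cos δ cos H = (0.8902)(-0.2198) + (0.4555)(0.9755)(0.8315) = 0.1738.
Air mass m = 1/cos θ_z = 1/0.1738 = 5.754; τ^m = 0.68^5.754 = 0.1087.
Surface direct beam = 1367 × 0.1738 × 0.1087 = 25.83 W/m².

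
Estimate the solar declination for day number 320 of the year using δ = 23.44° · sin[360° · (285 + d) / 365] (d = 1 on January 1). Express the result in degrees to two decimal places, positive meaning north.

-19.59°

360 × (285 + 320) / 365 = 596.712°; sin(596.712°) = -0.8359.
δ = 23.44 × -0.8359 = -19.593° ≈ -19.59°.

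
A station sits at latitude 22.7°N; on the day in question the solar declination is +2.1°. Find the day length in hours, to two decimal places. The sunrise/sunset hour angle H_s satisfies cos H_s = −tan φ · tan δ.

12.12 hours

The sunset hour angle satisfies cos H_s = −tan φ tan δ = -0.0153, giving H_s = 90.88°.
Day length = 2 H_s / 15° h⁻¹ = 181.76° / 15 = 12.117 h.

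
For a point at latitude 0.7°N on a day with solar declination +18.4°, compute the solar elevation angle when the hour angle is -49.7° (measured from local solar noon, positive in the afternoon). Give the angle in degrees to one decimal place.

With φ = 0.7°, δ = 18.4°, H = -49.70°: sin φ sin δ = 0.0039, cos φ cos δ cos H = 0.6137, so cos θ_z = 0.6176.
θ_z = arccos(0.6176) = 51.86°, so the elevation is 90° − 51.86° = 38.14°.

38.1°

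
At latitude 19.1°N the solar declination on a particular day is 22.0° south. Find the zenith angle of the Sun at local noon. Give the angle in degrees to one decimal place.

At local solar noon the hour angle is zero, so the zenith angle is |φ − δ| = |19.1° − (-22.0°)| = 41.1°.

41.1°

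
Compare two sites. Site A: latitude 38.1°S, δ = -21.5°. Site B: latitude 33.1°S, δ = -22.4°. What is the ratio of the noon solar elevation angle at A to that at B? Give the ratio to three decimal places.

A: 90° − |-38.1 − (-21.5)| = 73.40°.
B: 90° − |-33.1 − (-22.4)| = 79.30°.
Ratio A/B = 73.4000 / 79.3000 = 0.9256.

0.926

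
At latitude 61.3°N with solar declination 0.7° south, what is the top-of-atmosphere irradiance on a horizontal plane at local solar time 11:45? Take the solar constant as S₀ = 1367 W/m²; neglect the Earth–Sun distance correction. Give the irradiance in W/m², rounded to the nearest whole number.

640 W/m²

Hour angle H = 15° × (11.75 − 12) = -3.75°.
cos θ_z = sin φ sin δ + cos φ cos δ cos H = (0.8771)(-0.0122) + (0.4802)(0.9999)(0.9979) = 0.4684.
Top-of-atmosphere irradiance = S₀ cos θ_z = 1367 × 0.4684 = 640.30 W/m².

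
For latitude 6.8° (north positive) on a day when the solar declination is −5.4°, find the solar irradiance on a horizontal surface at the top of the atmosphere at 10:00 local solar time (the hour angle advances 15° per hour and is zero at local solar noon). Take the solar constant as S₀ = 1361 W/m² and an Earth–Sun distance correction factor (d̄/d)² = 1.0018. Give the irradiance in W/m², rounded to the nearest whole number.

1152 W/m²

Hour angle H = 15° × (10 − 12) = -30.00°.
cos θ_z = sin(6.8°) sin(-5.4°) + cos(6.8°) cos(-5.4°) cos(-30.00°) = -0.0111 + 0.8561 = 0.8450.
Top-of-atmosphere irradiance = S₀ (d̄/d)² cos θ_z = 1361 × 1.0018 × 0.8450 = 1152.12 W/m².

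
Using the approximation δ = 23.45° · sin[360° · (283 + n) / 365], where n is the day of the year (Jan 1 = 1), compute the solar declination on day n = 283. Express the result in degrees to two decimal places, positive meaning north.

360 × (283 + 283) / 365 = 558.247°; sin(558.247°) = -0.3131.
δ = 23.45 × -0.3131 = -7.342° ≈ -7.34°.

-7.34°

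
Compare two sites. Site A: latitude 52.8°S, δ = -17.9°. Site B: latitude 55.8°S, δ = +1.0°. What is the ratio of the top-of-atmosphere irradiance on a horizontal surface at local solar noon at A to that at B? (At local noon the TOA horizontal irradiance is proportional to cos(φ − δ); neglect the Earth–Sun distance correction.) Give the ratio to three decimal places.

1.498

A: cos θ_z = cos(-52.8° − (-17.9°)) = 0.8202.
B: cos θ_z = cos(-55.8° − (1.0°)) = 0.5476.
Ratio A/B = 0.8202 / 0.5476 = 1.4978.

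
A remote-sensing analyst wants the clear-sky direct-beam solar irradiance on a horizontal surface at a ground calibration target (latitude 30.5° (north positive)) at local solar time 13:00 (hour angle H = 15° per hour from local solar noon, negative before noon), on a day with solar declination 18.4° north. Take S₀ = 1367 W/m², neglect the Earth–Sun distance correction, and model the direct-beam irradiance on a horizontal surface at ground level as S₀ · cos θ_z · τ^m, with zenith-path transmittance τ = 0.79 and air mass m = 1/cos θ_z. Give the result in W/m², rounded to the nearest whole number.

1013 W/m²

Hour angle H = 15° × (13 − 12) = 15.00°.
cos θ_z = sin(30.5°) sin(18.4°) + cos(30.5°) cos(18.4°) cos(15.00°) = 0.1602 + 0.7897 = 0.9499.
Air mass m = 1/cos θ_z = 1/0.9499 = 1.053; τ^m = 0.79^1.053 = 0.7802.
Surface direct beam = 1367 × 0.9499 × 0.7802 = 1013.10 W/m².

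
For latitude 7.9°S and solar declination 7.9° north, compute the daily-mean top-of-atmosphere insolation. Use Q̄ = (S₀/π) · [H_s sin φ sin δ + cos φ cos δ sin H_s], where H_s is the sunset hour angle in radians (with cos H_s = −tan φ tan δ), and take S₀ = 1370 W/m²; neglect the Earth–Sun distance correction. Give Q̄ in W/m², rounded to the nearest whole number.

415 W/m²

The sunset hour angle satisfies cos H_s = −tan φ tan δ = 0.0193, giving H_s = 88.89°. In radians, H_s = 1.5514.
H_s sin φ sin δ = 1.5514 × -0.1374 × 0.1374 = -0.0293.
cos φ cos δ sin H_s = 0.9905 × 0.9905 × 0.9998 = 0.9809.
Q̄ = (1370/π) × (-0.0293 + 0.9809) = 436.08 × 0.9516 = 414.97 W/m².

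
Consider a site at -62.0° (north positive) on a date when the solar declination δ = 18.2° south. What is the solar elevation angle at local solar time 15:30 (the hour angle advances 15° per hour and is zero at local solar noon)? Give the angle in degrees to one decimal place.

Hour angle H = 15° × (15.5 − 12) = 52.50°.
cos θ_z = sin(-62.0°) sin(-18.2°) + cos(-62.0°) cos(-18.2°) cos(52.50°) = 0.2758 + 0.2715 = 0.5473.
θ_z = arccos(0.5473) = 56.82°, so the elevation is 90° − 56.82° = 33.18°.

33.2°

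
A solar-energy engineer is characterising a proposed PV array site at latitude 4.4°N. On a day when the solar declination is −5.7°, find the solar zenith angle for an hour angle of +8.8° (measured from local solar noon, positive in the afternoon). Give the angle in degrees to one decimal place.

13.4°

cos θ_z = sin φ sin δ + cos φ cos δ cos H = (0.0767)(-0.0993) + (0.9971)(0.9951)(0.9882) = 0.9729.
θ_z = arccos(0.9729) = 13.37°.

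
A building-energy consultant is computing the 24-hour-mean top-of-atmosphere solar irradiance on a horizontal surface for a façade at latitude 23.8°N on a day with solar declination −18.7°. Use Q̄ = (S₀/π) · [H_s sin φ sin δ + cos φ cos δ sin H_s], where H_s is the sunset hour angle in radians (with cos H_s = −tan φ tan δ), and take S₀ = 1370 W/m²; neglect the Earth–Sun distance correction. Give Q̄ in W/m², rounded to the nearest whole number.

294 W/m²

cos H_s = −tan(23.8°) · tan(-18.7°) = 0.1493, so H_s = arccos(0.1493) = 81.41°. In radians, H_s = 1.4209.
H_s sin φ sin δ = 1.4209 × 0.4035 × -0.3206 = -0.1838.
cos φ cos δ sin H_s = 0.9150 × 0.9472 × 0.9888 = 0.8570.
Q̄ = (1370/π) × (-0.1838 + 0.8570) = 436.08 × 0.6732 = 293.57 W/m².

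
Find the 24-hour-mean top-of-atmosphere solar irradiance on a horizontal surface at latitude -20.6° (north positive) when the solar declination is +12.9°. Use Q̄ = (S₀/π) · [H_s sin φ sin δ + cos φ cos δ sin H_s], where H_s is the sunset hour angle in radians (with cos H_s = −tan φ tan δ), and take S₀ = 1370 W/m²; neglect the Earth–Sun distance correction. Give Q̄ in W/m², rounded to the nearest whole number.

346 W/m²

The sunset hour angle satisfies cos H_s = −tan φ tan δ = 0.0861, giving H_s = 85.06°. In radians, H_s = 1.4846.
H_s sin φ sin δ = 1.4846 × -0.3518 × 0.2233 = -0.1166.
cos φ cos δ sin H_s = 0.9361 × 0.9748 × 0.9963 = 0.9091.
Q̄ = (1370/π) × (-0.1166 + 0.9091) = 436.08 × 0.7925 = 345.59 W/m².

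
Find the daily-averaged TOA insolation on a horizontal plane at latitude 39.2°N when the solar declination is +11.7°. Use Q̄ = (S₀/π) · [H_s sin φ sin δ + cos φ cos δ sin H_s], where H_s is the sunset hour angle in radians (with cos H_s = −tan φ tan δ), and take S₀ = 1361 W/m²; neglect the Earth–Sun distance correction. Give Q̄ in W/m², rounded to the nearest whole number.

421 W/m²

The sunset hour angle satisfies cos H_s = −tan φ tan δ = -0.1689, giving H_s = 99.72°. In radians, H_s = 1.7404.
H_s sin φ sin δ = 1.7404 × 0.6320 × 0.2028 = 0.2231.
cos φ cos δ sin H_s = 0.7749 × 0.9792 × 0.9857 = 0.7479.
Q̄ = (1361/π) × (0.2231 + 0.7479) = 433.22 × 0.9710 = 420.66 W/m².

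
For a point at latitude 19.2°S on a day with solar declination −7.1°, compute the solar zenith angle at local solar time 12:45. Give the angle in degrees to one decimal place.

Hour angle H = 15° × (12.75 − 12) = 11.25°.
cos θ_z = sin φ sin δ + cos φ cos δ cos H = (-0.3289)(-0.1236) + (0.9444)(0.9923)(0.9808) = 0.9598.
θ_z = arccos(0.9598) = 16.30°.

16.3°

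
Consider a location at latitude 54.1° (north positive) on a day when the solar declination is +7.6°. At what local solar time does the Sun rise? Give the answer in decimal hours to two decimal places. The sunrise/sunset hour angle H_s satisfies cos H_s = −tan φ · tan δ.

5.29 h

−tan φ tan δ = −(1.3814)(0.1334) = -0.1843; H_s = arccos(-0.1843) = 100.62°.
Sunrise is at 12 − H_s/15 = 12 − 6.708 = 5.292 h local solar time.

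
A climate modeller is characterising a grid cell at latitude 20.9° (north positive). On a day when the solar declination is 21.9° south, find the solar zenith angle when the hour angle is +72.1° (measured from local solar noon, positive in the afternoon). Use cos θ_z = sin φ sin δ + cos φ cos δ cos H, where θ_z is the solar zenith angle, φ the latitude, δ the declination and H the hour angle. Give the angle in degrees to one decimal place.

cos θ_z = sin(20.9°) sin(-21.9°) + cos(20.9°) cos(-21.9°) cos(72.10°) = -0.1331 + 0.2664 = 0.1333.
θ_z = arccos(0.1333) = 82.34°.

82.3°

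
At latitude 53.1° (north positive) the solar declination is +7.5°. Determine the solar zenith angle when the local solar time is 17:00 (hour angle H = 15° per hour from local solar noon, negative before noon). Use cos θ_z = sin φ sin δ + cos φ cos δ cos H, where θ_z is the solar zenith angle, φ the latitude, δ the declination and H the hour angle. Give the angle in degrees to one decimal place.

75.0°

Hour angle H = 15° × (17 − 12) = 75.00°.
With φ = 53.1°, δ = 7.5°, H = 75.00°: sin φ sin δ = 0.1044, cos φ cos δ cos H = 0.1541, so cos θ_z = 0.2585.
θ_z = arccos(0.2585) = 75.02°.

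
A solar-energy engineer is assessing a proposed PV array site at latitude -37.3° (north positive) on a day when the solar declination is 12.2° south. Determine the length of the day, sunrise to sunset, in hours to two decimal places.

13.26 hours

The sunset hour angle satisfies cos H_s = −tan φ tan δ = -0.1647, giving H_s = 99.48°.
Day length = 2 H_s / 15° h⁻¹ = 198.96° / 15 = 13.264 h.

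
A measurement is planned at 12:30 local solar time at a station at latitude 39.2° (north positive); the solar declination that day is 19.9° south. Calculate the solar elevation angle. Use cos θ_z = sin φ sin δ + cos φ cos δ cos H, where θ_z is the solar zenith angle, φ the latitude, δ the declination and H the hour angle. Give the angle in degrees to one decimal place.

Hour angle H = 15° × (12.5 − 12) = 7.50°.
cos θ_z = sin φ sin δ + cos φ cos δ cos H = (0.6320)(-0.3404) + (0.7749)(0.9403)(0.9914) = 0.5072.
θ_z = arccos(0.5072) = 59.52°, so the elevation is 90° − 59.52° = 30.48°.

30.5°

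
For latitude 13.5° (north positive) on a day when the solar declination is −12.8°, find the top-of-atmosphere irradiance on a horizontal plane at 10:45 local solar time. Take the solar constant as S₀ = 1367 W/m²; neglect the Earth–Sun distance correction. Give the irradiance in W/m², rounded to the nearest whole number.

Hour angle H = 15° × (10.75 − 12) = -18.75°.
cos θ_z = sin(13.5°) sin(-12.8°) + cos(13.5°) cos(-12.8°) cos(-18.75°) = -0.0517 + 0.8979 = 0.8462.
Top-of-atmosphere irradiance = S₀ cos θ_z = 1367 × 0.8462 = 1156.76 W/m².

1157 W/m²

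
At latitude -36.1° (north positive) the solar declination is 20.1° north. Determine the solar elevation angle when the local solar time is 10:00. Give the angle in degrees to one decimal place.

27.0°

Hour angle H = 15° × (10 − 12) = -30.00°.
cos θ_z = sin(-36.1°) sin(20.1°) + cos(-36.1°) cos(20.1°) cos(-30.00°) = -0.2025 + 0.6571 = 0.4546.
θ_z = arccos(0.4546) = 62.96°, so the elevation is 90° − 62.96° = 27.04°.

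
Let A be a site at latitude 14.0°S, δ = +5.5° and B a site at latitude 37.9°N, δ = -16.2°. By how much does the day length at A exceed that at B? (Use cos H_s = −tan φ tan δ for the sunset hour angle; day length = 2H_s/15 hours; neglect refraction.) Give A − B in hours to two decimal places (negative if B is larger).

A: H_s = arccos(−tan -14.0° · tan 5.5°) = 88.62°, so 2H_s/15 = 11.8160 h.
B: H_s = arccos(−tan 37.9° · tan -16.2°) = 76.93°, so 2H_s/15 = 10.2573 h.
A − B = 11.8160 − 10.2573 = 1.5587 h.

+1.56 h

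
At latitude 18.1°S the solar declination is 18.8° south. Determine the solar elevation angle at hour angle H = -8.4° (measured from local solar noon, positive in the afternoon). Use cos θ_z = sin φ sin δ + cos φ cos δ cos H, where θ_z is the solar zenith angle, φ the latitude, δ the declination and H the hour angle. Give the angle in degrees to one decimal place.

82.0°

With φ = -18.1°, δ = -18.8°, H = -8.40°: sin φ sin δ = 0.1001, cos φ cos δ cos H = 0.8902, so cos θ_z = 0.9903.
θ_z = arccos(0.9903) = 7.99°, so the elevation is 90° − 7.99° = 82.01°.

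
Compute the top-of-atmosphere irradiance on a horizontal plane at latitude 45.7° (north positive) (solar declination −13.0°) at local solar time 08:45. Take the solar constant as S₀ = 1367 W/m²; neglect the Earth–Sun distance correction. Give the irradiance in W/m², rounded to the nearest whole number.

Hour angle H = 15° × (8.75 − 12) = -48.75°.
cos θ_z = sin(45.7°) sin(-13.0°) + cos(45.7°) cos(-13.0°) cos(-48.75°) = -0.1610 + 0.4487 = 0.2877.
Top-of-atmosphere irradiance = S₀ cos θ_z = 1367 × 0.2877 = 393.29 W/m².

393 W/m²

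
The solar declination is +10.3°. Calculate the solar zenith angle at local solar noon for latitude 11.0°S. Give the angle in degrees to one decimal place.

At local solar noon the hour angle is zero, so the zenith angle is |φ − δ| = |-11.0° − (10.3°)| = 21.3°.

21.3°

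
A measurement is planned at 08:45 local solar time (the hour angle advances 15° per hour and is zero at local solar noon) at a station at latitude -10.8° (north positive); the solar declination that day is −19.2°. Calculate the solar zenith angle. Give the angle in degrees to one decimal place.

Hour angle H = 15° × (8.75 − 12) = -48.75°.
cos θ_z = sin φ sin δ + cos φ cos δ cos H = (-0.1874)(-0.3289) + (0.9823)(0.9444)(0.6593) = 0.6733.
θ_z = arccos(0.6733) = 47.68°.

47.7°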